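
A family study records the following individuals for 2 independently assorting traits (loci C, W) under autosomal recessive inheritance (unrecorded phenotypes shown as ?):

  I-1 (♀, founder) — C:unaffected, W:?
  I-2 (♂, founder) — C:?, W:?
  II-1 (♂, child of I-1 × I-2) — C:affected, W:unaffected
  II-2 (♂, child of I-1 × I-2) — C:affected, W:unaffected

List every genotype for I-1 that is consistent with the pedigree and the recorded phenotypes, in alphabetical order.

I-1 ∈ {Cc WW, Cc Ww, Cc ww}

C/I-1 un ·: Cc
C/I-2 ? ·: Cc|cc
C/II-1 aff I-1×I-2: cc
C/II-2 aff I-1×I-2: cc
⇒ C over [I-1,I-2,II-1,II-2]: 2 consistent
W/I-1 ? ·: WW|Ww|ww
W/I-2 ? ·: WW|Ww|ww
W/II-1 un I-1×I-2: WW|Ww
W/II-2 un I-1×I-2: WW|Ww
⇒ W over [I-1,I-2,II-1,II-2]: 17 consistent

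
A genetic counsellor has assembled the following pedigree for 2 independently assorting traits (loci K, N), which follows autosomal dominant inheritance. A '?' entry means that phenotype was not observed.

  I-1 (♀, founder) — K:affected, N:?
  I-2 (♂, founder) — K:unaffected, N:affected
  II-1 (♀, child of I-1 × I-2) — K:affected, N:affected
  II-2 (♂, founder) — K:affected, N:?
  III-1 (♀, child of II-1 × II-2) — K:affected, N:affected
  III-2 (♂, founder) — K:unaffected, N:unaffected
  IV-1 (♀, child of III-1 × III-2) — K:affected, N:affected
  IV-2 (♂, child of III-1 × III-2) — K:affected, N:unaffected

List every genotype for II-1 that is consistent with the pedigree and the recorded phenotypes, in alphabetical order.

II-1 ∈ {Kk NN, Kk Nn}

K/I-1 aff ·: Kk|KK
K/I-2 un ·: kk
K/II-1 aff I-1×I-2: Kk
K/II-2 aff ·: Kk|KK
K/III-1 aff II-1×II-2: Kk|KK
K/III-2 un ·: kk
K/IV-1 aff III-1×III-2: Kk
K/IV-2 aff III-1×III-2: Kk
⇒ K over [I-1,I-2,II-1,II-2,III-1,III-2,IV-1,IV-2]: 8 consistent
N/I-1 ? ·: nn|Nn|NN
N/I-2 aff ·: Nn|NN
N/II-1 aff I-1×I-2: Nn|NN
N/II-2 ? ·: nn|Nn|NN
N/III-1 aff II-1×II-2: Nn
N/III-2 un ·: nn
N/IV-1 aff III-1×III-2: Nn
N/IV-2 un III-1×III-2: nn
⇒ N over [I-1,I-2,II-1,II-2,III-1,III-2,IV-1,IV-2]: 23 consistent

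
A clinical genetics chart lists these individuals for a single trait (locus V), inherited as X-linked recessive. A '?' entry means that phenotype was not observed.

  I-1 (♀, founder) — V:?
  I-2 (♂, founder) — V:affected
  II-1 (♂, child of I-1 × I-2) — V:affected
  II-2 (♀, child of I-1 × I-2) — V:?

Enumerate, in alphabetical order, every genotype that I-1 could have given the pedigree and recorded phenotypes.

V/I-1 ? ·: X^VX^v|X^vX^v
V/I-2 aff ·: X^vY
V/II-1 aff I-1×I-2: X^vY
V/II-2 ? I-1×I-2: X^VX^v|X^vX^v
⇒ V over [I-1,I-2,II-1,II-2]: 3 consistent

I-1 ∈ {X^VX^v, X^vX^v}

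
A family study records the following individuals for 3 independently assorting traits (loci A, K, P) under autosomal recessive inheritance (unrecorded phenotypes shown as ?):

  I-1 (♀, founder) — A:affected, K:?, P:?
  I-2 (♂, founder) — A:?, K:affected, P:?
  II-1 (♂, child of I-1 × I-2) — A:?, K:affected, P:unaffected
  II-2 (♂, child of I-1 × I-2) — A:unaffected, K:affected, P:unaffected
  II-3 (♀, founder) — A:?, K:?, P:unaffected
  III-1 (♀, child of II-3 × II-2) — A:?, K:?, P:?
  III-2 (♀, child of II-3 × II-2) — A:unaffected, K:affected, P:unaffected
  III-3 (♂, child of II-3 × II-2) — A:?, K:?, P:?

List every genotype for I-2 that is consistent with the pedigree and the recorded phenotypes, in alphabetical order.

A/I-1 aff ·: aa
A/I-2 ? ·: AA|Aa
A/II-1 ? I-1×I-2: Aa|aa
A/II-2 un I-1×I-2: Aa
A/II-3 ? ·: AA|Aa|aa
A/III-1 ? II-3×II-2: AA|Aa|aa
A/III-2 un II-3×II-2: AA|Aa
A/III-3 ? II-3×II-2: AA|Aa|aa
⇒ A over [I-1,I-2,II-1,II-2,II-3,III-1,III-2,III-3]: 90 consistent
K/I-1 ? ·: Kk|kk
K/I-2 aff ·: kk
K/II-1 aff I-1×I-2: kk
K/II-2 aff I-1×I-2: kk
K/II-3 ? ·: Kk|kk
K/III-1 ? II-3×II-2: Kk|kk
K/III-2 aff II-3×II-2: kk
K/III-3 ? II-3×II-2: Kk|kk
⇒ K over [I-1,I-2,II-1,II-2,II-3,III-1,III-2,III-3]: 10 consistent
P/I-1 ? ·: PP|Pp|pp
P/I-2 ? ·: PP|Pp|pp
P/II-1 un I-1×I-2: PP|Pp
P/II-2 un I-1×I-2: PP|Pp
P/II-3 un ·: PP|Pp
P/III-1 ? II-3×II-2: PP|Pp|pp
P/III-2 un II-3×II-2: PP|Pp
P/III-3 ? II-3×II-2: PP|Pp|pp
⇒ P over [I-1,I-2,II-1,II-2,II-3,III-1,III-2,III-3]: 323 consistent

I-2 ∈ {AA kk PP, AA kk Pp, AA kk pp, Aa kk PP, Aa kk Pp, Aa kk pp}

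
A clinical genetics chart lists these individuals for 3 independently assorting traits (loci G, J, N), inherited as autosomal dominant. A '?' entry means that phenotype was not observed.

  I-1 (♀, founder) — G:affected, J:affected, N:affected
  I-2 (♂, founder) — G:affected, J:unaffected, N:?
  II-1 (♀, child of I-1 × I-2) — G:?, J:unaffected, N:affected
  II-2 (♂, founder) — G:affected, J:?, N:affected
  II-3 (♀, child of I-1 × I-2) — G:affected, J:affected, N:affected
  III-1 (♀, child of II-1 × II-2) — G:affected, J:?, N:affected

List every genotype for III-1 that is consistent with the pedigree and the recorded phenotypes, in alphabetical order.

III-1 ∈ {GG Jj NN, GG Jj Nn, GG jj NN, GG jj Nn, Gg Jj NN, Gg Jj Nn, Gg jj NN, Gg jj Nn}

G/I-1 aff ·: Gg|GG
G/I-2 aff ·: Gg|GG
G/II-1 ? I-1×I-2: gg|Gg|GG
G/II-2 aff ·: Gg|GG
G/II-3 aff I-1×I-2: Gg|GG
G/III-1 aff II-1×II-2: Gg|GG
⇒ G over [I-1,I-2,II-1,II-2,II-3,III-1]: 49 consistent
J/I-1 aff ·: Jj
J/I-2 un ·: jj
J/II-1 un I-1×I-2: jj
J/II-2 ? ·: jj|Jj|JJ
J/II-3 aff I-1×I-2: Jj
J/III-1 ? II-1×II-2: jj|Jj
⇒ J over [I-1,I-2,II-1,II-2,II-3,III-1]: 4 consistent
N/I-1 aff ·: Nn|NN
N/I-2 ? ·: nn|Nn|NN
N/II-1 aff I-1×I-2: Nn|NN
N/II-2 aff ·: Nn|NN
N/II-3 aff I-1×I-2: Nn|NN
N/III-1 aff II-1×II-2: Nn|NN
⇒ N over [I-1,I-2,II-1,II-2,II-3,III-1]: 53 consistent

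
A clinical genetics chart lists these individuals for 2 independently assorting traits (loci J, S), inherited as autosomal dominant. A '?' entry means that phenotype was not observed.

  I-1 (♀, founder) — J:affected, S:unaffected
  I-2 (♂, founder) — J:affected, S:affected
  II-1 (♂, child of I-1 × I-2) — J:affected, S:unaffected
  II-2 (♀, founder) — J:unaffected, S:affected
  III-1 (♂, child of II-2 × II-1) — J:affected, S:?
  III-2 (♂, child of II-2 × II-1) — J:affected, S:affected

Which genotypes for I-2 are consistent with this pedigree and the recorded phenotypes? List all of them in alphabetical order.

J/I-1 aff ·: Jj|JJ
J/I-2 aff ·: Jj|JJ
J/II-1 aff I-1×I-2: Jj|JJ
J/II-2 un ·: jj
J/III-1 aff II-2×II-1: Jj
J/III-2 aff II-2×II-1: Jj
⇒ J over [I-1,I-2,II-1,II-2,III-1,III-2]: 7 consistent
S/I-1 un ·: ss
S/I-2 aff ·: Ss
S/II-1 un I-1×I-2: ss
S/II-2 aff ·: Ss|SS
S/III-1 ? II-2×II-1: ss|Ss
S/III-2 aff II-2×II-1: Ss
⇒ S over [I-1,I-2,II-1,II-2,III-1,III-2]: 3 consistent

I-2 ∈ {JJ Ss, Jj Ss}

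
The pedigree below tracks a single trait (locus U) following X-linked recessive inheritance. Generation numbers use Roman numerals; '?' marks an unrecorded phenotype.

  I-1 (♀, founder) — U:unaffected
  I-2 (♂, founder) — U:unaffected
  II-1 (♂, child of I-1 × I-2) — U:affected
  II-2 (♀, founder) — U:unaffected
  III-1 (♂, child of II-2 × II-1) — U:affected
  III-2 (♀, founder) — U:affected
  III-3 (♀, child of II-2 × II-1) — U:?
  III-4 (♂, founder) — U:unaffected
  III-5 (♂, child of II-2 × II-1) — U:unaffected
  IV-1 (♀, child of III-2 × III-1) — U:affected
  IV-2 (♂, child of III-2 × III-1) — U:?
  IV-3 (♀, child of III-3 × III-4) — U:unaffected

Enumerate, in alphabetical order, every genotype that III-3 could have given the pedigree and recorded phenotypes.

U/I-1 un ·: X^UX^u
U/I-2 un ·: X^UY
U/II-1 aff I-1×I-2: X^uY
U/II-2 un ·: X^UX^u
U/III-1 aff II-2×II-1: X^uY
U/III-2 aff ·: X^uX^u
U/III-3 ? II-2×II-1: X^UX^u|X^uX^u
U/III-4 un ·: X^UY
U/III-5 un II-2×II-1: X^UY
U/IV-1 aff III-2×III-1: X^uX^u
U/IV-2 ? III-2×III-1: X^uY
U/IV-3 un III-3×III-4: X^UX^U|X^UX^u
⇒ U over [I-1,I-2,II-1,II-2,III-1,III-2,III-3,III-4,III-5,IV-1,IV-2,IV-3]: 3 consistent

III-3 ∈ {X^UX^u, X^uX^u}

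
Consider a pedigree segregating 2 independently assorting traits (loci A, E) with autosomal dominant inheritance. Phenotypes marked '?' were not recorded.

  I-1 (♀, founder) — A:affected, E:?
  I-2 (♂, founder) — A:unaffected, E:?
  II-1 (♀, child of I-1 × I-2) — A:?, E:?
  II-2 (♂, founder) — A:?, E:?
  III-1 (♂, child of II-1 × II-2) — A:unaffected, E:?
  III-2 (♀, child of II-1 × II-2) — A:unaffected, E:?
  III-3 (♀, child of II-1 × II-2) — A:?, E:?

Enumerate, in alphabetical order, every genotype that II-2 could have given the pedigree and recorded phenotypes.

II-2 ∈ {Aa EE, Aa Ee, Aa ee, aa EE, aa Ee, aa ee}

A/I-1 aff ·: Aa|AA
A/I-2 un ·: aa
A/II-1 ? I-1×I-2: aa|Aa
A/II-2 ? ·: aa|Aa
A/III-1 un II-1×II-2: aa
A/III-2 un II-1×II-2: aa
A/III-3 ? II-1×II-2: aa|Aa|AA
⇒ A over [I-1,I-2,II-1,II-2,III-1,III-2,III-3]: 13 consistent
E/I-1 ? ·: ee|Ee|EE
E/I-2 ? ·: ee|Ee|EE
E/II-1 ? I-1×I-2: ee|Ee|EE
E/II-2 ? ·: ee|Ee|EE
E/III-1 ? II-1×II-2: ee|Ee|EE
E/III-2 ? II-1×II-2: ee|Ee|EE
E/III-3 ? II-1×II-2: ee|Ee|EE
⇒ E over [I-1,I-2,II-1,II-2,III-1,III-2,III-3]: 381 consistent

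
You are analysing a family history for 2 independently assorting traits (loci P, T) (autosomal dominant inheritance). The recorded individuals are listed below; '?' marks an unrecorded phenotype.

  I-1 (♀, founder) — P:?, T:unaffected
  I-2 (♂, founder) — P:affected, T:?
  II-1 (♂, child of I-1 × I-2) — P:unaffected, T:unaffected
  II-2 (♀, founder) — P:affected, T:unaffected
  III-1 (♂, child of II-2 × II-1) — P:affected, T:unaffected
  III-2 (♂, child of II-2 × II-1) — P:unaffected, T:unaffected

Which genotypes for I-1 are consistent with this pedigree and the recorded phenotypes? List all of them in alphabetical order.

P/I-1 ? ·: pp|Pp
P/I-2 aff ·: Pp
P/II-1 un I-1×I-2: pp
P/II-2 aff ·: Pp
P/III-1 aff II-2×II-1: Pp
P/III-2 un II-2×II-1: pp
⇒ P over [I-1,I-2,II-1,II-2,III-1,III-2]: 2 consistent
T/I-1 un ·: tt
T/I-2 ? ·: tt|Tt
T/II-1 un I-1×I-2: tt
T/II-2 un ·: tt
T/III-1 un II-2×II-1: tt
T/III-2 un II-2×II-1: tt
⇒ T over [I-1,I-2,II-1,II-2,III-1,III-2]: 2 consistent

I-1 ∈ {Pp tt, pp tt}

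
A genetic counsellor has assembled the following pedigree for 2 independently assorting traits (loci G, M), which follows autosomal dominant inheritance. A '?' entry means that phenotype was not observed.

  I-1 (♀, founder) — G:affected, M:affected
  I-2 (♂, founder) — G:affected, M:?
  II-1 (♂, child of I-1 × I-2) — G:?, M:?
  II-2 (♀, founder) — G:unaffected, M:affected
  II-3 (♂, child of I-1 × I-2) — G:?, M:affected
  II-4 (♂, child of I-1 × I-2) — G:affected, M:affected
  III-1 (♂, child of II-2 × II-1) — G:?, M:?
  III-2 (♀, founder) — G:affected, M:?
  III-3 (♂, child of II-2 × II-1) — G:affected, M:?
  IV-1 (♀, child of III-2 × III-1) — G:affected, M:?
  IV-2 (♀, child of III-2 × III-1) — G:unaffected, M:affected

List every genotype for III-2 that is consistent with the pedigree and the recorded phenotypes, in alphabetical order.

III-2 ∈ {Gg MM, Gg Mm, Gg mm}

G/I-1 aff ·: Gg|GG
G/I-2 aff ·: Gg|GG
G/II-1 ? I-1×I-2: Gg|GG
G/II-2 un ·: gg
G/II-3 ? I-1×I-2: gg|Gg|GG
G/II-4 aff I-1×I-2: Gg|GG
G/III-1 ? II-2×II-1: gg|Gg
G/III-2 aff ·: Gg
G/III-3 aff II-2×II-1: Gg
G/IV-1 aff III-2×III-1: Gg|GG
G/IV-2 un III-2×III-1: gg
⇒ G over [I-1,I-2,II-1,II-2,II-3,II-4,III-1,III-2,III-3,IV-1,IV-2]: 72 consistent
M/I-1 aff ·: Mm|MM
M/I-2 ? ·: mm|Mm|MM
M/II-1 ? I-1×I-2: mm|Mm|MM
M/II-2 aff ·: Mm|MM
M/II-3 aff I-1×I-2: Mm|MM
M/II-4 aff I-1×I-2: Mm|MM
M/III-1 ? II-2×II-1: mm|Mm|MM
M/III-2 ? ·: mm|Mm|MM
M/III-3 ? II-2×II-1: mm|Mm|MM
M/IV-1 ? III-2×III-1: mm|Mm|MM
M/IV-2 aff III-2×III-1: Mm|MM
⇒ M over [I-1,I-2,II-1,II-2,II-3,II-4,III-1,III-2,III-3,IV-1,IV-2]: 2142 consistent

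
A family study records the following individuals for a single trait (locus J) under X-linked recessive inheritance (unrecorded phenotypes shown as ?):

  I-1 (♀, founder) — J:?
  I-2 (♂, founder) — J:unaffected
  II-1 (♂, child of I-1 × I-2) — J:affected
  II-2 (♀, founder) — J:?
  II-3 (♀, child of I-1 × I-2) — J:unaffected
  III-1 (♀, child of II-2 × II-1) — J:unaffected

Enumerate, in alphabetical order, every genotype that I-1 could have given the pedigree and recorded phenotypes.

I-1 ∈ {X^JX^j, X^jX^j}

J/I-1 ? ·: X^JX^j|X^jX^j
J/I-2 un ·: X^JY
J/II-1 aff I-1×I-2: X^jY
J/II-2 ? ·: X^JX^J|X^JX^j
J/II-3 un I-1×I-2: X^JX^J|X^JX^j
J/III-1 un II-2×II-1: X^JX^j
⇒ J over [I-1,I-2,II-1,II-2,II-3,III-1]: 6 consistent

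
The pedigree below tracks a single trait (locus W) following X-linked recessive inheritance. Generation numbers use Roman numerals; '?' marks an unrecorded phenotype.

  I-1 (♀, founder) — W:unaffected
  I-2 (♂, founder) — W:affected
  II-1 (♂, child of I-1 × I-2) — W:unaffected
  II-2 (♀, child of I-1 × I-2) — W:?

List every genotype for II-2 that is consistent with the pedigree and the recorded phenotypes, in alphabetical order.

II-2 ∈ {X^WX^w, X^wX^w}

W/I-1 un ·: X^WX^W|X^WX^w
W/I-2 aff ·: X^wY
W/II-1 un I-1×I-2: X^WY
W/II-2 ? I-1×I-2: X^WX^w|X^wX^w
⇒ W over [I-1,I-2,II-1,II-2]: 3 consistent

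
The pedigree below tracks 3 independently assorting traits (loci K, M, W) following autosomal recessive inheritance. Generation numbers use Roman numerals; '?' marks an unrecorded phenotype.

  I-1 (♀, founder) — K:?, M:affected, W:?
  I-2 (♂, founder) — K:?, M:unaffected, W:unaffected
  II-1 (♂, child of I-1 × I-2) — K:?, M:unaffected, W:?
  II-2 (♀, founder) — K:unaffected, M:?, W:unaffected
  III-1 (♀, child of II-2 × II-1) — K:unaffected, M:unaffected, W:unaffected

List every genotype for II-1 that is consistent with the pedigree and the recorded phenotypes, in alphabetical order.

K/I-1 ? ·: KK|Kk|kk
K/I-2 ? ·: KK|Kk|kk
K/II-1 ? I-1×I-2: KK|Kk|kk
K/II-2 un ·: KK|Kk
K/III-1 un II-2×II-1: KK|Kk
⇒ K over [I-1,I-2,II-1,II-2,III-1]: 48 consistent
M/I-1 aff ·: mm
M/I-2 un ·: MM|Mm
M/II-1 un I-1×I-2: Mm
M/II-2 ? ·: MM|Mm|mm
M/III-1 un II-2×II-1: MM|Mm
⇒ M over [I-1,I-2,II-1,II-2,III-1]: 10 consistent
W/I-1 ? ·: WW|Ww|ww
W/I-2 un ·: WW|Ww
W/II-1 ? I-1×I-2: WW|Ww|ww
W/II-2 un ·: WW|Ww
W/III-1 un II-2×II-1: WW|Ww
⇒ W over [I-1,I-2,II-1,II-2,III-1]: 36 consistent

II-1 ∈ {KK Mm WW, KK Mm Ww, KK Mm ww, Kk Mm WW, Kk Mm Ww, Kk Mm ww, kk Mm WW, kk Mm Ww, kk Mm ww}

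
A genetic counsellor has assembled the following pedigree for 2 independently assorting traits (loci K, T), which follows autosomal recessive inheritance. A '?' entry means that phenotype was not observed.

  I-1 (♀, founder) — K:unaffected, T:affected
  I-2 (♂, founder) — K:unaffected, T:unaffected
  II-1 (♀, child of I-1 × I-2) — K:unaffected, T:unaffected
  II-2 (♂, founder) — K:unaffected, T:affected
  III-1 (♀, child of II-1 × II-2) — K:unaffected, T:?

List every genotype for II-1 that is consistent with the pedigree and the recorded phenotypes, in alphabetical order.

II-1 ∈ {KK Tt, Kk Tt}

K/I-1 un ·: KK|Kk
K/I-2 un ·: KK|Kk
K/II-1 un I-1×I-2: KK|Kk
K/II-2 un ·: KK|Kk
K/III-1 un II-1×II-2: KK|Kk
⇒ K over [I-1,I-2,II-1,II-2,III-1]: 24 consistent
T/I-1 aff ·: tt
T/I-2 un ·: TT|Tt
T/II-1 un I-1×I-2: Tt
T/II-2 aff ·: tt
T/III-1 ? II-1×II-2: Tt|tt
⇒ T over [I-1,I-2,II-1,II-2,III-1]: 4 consistent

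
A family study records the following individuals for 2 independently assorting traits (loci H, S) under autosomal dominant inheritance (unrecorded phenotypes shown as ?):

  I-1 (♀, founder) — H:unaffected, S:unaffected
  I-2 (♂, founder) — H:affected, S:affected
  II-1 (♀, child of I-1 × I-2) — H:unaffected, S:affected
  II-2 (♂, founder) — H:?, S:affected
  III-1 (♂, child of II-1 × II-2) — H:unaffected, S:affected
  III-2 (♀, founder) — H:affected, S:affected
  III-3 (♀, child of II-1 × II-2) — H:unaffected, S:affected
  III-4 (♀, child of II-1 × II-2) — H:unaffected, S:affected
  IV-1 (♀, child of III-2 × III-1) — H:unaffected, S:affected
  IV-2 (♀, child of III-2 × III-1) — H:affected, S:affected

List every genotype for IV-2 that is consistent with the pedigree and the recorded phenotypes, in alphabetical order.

IV-2 ∈ {Hh SS, Hh Ss}

H/I-1 un ·: hh
H/I-2 aff ·: Hh
H/II-1 un I-1×I-2: hh
H/II-2 ? ·: hh|Hh
H/III-1 un II-1×II-2: hh
H/III-2 aff ·: Hh
H/III-3 un II-1×II-2: hh
H/III-4 un II-1×II-2: hh
H/IV-1 un III-2×III-1: hh
H/IV-2 aff III-2×III-1: Hh
⇒ H over [I-1,I-2,II-1,II-2,III-1,III-2,III-3,III-4,IV-1,IV-2]: 2 consistent
S/I-1 un ·: ss
S/I-2 aff ·: Ss|SS
S/II-1 aff I-1×I-2: Ss
S/II-2 aff ·: Ss|SS
S/III-1 aff II-1×II-2: Ss|SS
S/III-2 aff ·: Ss|SS
S/III-3 aff II-1×II-2: Ss|SS
S/III-4 aff II-1×II-2: Ss|SS
S/IV-1 aff III-2×III-1: Ss|SS
S/IV-2 aff III-2×III-1: Ss|SS
⇒ S over [I-1,I-2,II-1,II-2,III-1,III-2,III-3,III-4,IV-1,IV-2]: 208 consistent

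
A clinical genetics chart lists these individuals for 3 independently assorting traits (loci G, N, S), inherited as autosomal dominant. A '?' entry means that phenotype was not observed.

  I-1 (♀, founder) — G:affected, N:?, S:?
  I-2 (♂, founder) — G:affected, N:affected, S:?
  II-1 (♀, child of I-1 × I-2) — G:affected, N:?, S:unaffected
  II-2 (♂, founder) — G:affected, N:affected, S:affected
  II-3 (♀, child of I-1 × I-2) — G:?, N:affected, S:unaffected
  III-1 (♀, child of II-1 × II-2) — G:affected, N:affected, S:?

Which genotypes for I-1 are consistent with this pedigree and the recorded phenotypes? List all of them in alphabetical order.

G/I-1 aff ·: Gg|GG
G/I-2 aff ·: Gg|GG
G/II-1 aff I-1×I-2: Gg|GG
G/II-2 aff ·: Gg|GG
G/II-3 ? I-1×I-2: gg|Gg|GG
G/III-1 aff II-1×II-2: Gg|GG
⇒ G over [I-1,I-2,II-1,II-2,II-3,III-1]: 52 consistent
N/I-1 ? ·: nn|Nn|NN
N/I-2 aff ·: Nn|NN
N/II-1 ? I-1×I-2: nn|Nn|NN
N/II-2 aff ·: Nn|NN
N/II-3 aff I-1×I-2: Nn|NN
N/III-1 aff II-1×II-2: Nn|NN
⇒ N over [I-1,I-2,II-1,II-2,II-3,III-1]: 59 consistent
S/I-1 ? ·: ss|Ss
S/I-2 ? ·: ss|Ss
S/II-1 un I-1×I-2: ss
S/II-2 aff ·: Ss|SS
S/II-3 un I-1×I-2: ss
S/III-1 ? II-1×II-2: ss|Ss
⇒ S over [I-1,I-2,II-1,II-2,II-3,III-1]: 12 consistent

I-1 ∈ {GG NN Ss, GG NN ss, GG Nn Ss, GG Nn ss, GG nn Ss, GG nn ss, Gg NN Ss, Gg NN ss, Gg Nn Ss, Gg Nn ss, Gg nn Ss, Gg nn ss}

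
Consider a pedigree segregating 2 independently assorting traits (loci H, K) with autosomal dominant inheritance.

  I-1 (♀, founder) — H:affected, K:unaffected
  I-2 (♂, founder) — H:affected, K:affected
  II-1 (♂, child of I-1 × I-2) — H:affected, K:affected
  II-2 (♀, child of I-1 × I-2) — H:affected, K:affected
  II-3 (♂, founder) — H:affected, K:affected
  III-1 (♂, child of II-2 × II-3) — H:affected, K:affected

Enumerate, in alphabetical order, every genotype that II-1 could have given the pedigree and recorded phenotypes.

H/I-1 aff ·: Hh|HH
H/I-2 aff ·: Hh|HH
H/II-1 aff I-1×I-2: Hh|HH
H/II-2 aff I-1×I-2: Hh|HH
H/II-3 aff ·: Hh|HH
H/III-1 aff II-2×II-3: Hh|HH
⇒ H over [I-1,I-2,II-1,II-2,II-3,III-1]: 45 consistent
K/I-1 un ·: kk
K/I-2 aff ·: Kk|KK
K/II-1 aff I-1×I-2: Kk
K/II-2 aff I-1×I-2: Kk
K/II-3 aff ·: Kk|KK
K/III-1 aff II-2×II-3: Kk|KK
⇒ K over [I-1,I-2,II-1,II-2,II-3,III-1]: 8 consistent

II-1 ∈ {HH Kk, Hh Kk}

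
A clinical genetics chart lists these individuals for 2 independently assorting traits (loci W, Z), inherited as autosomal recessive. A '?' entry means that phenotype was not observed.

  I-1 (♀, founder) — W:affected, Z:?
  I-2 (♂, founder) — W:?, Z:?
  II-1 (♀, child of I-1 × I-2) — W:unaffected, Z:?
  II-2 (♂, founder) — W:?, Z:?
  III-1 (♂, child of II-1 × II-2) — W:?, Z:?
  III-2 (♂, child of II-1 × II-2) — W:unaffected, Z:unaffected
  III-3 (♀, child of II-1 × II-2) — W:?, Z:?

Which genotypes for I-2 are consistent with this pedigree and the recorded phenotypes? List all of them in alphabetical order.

I-2 ∈ {WW ZZ, WW Zz, WW zz, Ww ZZ, Ww Zz, Ww zz}

W/I-1 aff ·: ww
W/I-2 ? ·: WW|Ww
W/II-1 un I-1×I-2: Ww
W/II-2 ? ·: WW|Ww|ww
W/III-1 ? II-1×II-2: WW|Ww|ww
W/III-2 un II-1×II-2: WW|Ww
W/III-3 ? II-1×II-2: WW|Ww|ww
⇒ W over [I-1,I-2,II-1,II-2,III-1,III-2,III-3]: 60 consistent
Z/I-1 ? ·: ZZ|Zz|zz
Z/I-2 ? ·: ZZ|Zz|zz
Z/II-1 ? I-1×I-2: ZZ|Zz|zz
Z/II-2 ? ·: ZZ|Zz|zz
Z/III-1 ? II-1×II-2: ZZ|Zz|zz
Z/III-2 un II-1×II-2: ZZ|Zz
Z/III-3 ? II-1×II-2: ZZ|Zz|zz
⇒ Z over [I-1,I-2,II-1,II-2,III-1,III-2,III-3]: 270 consistent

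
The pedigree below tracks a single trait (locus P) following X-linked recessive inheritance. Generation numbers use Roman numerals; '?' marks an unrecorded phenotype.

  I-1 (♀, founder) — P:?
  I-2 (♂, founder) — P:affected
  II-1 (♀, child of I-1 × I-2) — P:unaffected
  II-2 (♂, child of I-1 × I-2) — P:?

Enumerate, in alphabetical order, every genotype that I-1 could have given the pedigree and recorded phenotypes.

I-1 ∈ {X^PX^P, X^PX^p}

P/I-1 ? ·: X^PX^P|X^PX^p
P/I-2 aff ·: X^pY
P/II-1 un I-1×I-2: X^PX^p
P/II-2 ? I-1×I-2: X^PY|X^pY
⇒ P over [I-1,I-2,II-1,II-2]: 3 consistent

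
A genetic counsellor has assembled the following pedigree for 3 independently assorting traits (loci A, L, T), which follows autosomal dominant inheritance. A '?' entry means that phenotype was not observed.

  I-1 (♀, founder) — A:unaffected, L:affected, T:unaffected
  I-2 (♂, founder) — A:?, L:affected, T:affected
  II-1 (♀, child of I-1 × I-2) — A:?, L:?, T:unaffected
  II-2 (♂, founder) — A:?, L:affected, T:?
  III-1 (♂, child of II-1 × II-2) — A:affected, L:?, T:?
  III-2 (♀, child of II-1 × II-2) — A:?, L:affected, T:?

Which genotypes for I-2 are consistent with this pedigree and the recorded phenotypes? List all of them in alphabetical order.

A/I-1 un ·: aa
A/I-2 ? ·: aa|Aa|AA
A/II-1 ? I-1×I-2: aa|Aa
A/II-2 ? ·: aa|Aa|AA
A/III-1 aff II-1×II-2: Aa|AA
A/III-2 ? II-1×II-2: aa|Aa|AA
⇒ A over [I-1,I-2,II-1,II-2,III-1,III-2]: 30 consistent
L/I-1 aff ·: Ll|LL
L/I-2 aff ·: Ll|LL
L/II-1 ? I-1×I-2: ll|Ll|LL
L/II-2 aff ·: Ll|LL
L/III-1 ? II-1×II-2: ll|Ll|LL
L/III-2 aff II-1×II-2: Ll|LL
⇒ L over [I-1,I-2,II-1,II-2,III-1,III-2]: 53 consistent
T/I-1 un ·: tt
T/I-2 aff ·: Tt
T/II-1 un I-1×I-2: tt
T/II-2 ? ·: tt|Tt|TT
T/III-1 ? II-1×II-2: tt|Tt
T/III-2 ? II-1×II-2: tt|Tt
⇒ T over [I-1,I-2,II-1,II-2,III-1,III-2]: 6 consistent

I-2 ∈ {AA LL Tt, AA Ll Tt, Aa LL Tt, Aa Ll Tt, aa LL Tt, aa Ll Tt}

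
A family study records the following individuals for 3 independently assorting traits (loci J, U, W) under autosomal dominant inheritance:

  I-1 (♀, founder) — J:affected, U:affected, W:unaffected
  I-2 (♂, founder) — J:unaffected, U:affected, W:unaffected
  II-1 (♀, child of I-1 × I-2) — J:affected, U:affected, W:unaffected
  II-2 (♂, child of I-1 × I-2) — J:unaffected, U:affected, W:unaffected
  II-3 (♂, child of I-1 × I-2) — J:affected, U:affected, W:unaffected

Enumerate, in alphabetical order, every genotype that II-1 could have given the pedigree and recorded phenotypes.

J/I-1 aff ·: Jj
J/I-2 un ·: jj
J/II-1 aff I-1×I-2: Jj
J/II-2 un I-1×I-2: jj
J/II-3 aff I-1×I-2: Jj
⇒ J over [I-1,I-2,II-1,II-2,II-3]: 1 consistent
U/I-1 aff ·: Uu|UU
U/I-2 aff ·: Uu|UU
U/II-1 aff I-1×I-2: Uu|UU
U/II-2 aff I-1×I-2: Uu|UU
U/II-3 aff I-1×I-2: Uu|UU
⇒ U over [I-1,I-2,II-1,II-2,II-3]: 25 consistent
W/I-1 un ·: ww
W/I-2 un ·: ww
W/II-1 un I-1×I-2: ww
W/II-2 un I-1×I-2: ww
W/II-3 un I-1×I-2: ww
⇒ W over [I-1,I-2,II-1,II-2,II-3]: 1 consistent

II-1 ∈ {Jj UU ww, Jj Uu ww}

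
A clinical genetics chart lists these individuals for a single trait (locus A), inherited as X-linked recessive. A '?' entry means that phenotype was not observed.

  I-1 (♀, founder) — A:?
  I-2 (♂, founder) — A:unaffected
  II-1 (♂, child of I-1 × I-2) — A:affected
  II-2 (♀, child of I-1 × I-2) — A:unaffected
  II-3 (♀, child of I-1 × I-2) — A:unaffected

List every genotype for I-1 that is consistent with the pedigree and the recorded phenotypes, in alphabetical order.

A/I-1 ? ·: X^AX^a|X^aX^a
A/I-2 un ·: X^AY
A/II-1 aff I-1×I-2: X^aY
A/II-2 un I-1×I-2: X^AX^A|X^AX^a
A/II-3 un I-1×I-2: X^AX^A|X^AX^a
⇒ A over [I-1,I-2,II-1,II-2,II-3]: 5 consistent

I-1 ∈ {X^AX^a, X^aX^a}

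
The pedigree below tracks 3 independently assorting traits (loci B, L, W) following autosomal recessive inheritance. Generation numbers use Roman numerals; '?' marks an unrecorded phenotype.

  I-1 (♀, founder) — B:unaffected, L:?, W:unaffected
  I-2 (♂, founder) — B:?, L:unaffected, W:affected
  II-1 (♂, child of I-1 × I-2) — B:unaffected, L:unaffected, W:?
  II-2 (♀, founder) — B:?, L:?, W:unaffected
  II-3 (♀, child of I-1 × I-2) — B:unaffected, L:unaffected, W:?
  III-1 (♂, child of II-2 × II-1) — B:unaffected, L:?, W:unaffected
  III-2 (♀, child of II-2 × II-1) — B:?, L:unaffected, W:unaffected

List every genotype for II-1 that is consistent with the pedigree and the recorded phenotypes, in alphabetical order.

II-1 ∈ {BB LL Ww, BB LL ww, BB Ll Ww, BB Ll ww, Bb LL Ww, Bb LL ww, Bb Ll Ww, Bb Ll ww}

B/I-1 un ·: BB|Bb
B/I-2 ? ·: BB|Bb|bb
B/II-1 un I-1×I-2: BB|Bb
B/II-2 ? ·: BB|Bb|bb
B/II-3 un I-1×I-2: BB|Bb
B/III-1 un II-2×II-1: BB|Bb
B/III-2 ? II-2×II-1: BB|Bb|bb
⇒ B over [I-1,I-2,II-1,II-2,II-3,III-1,III-2]: 138 consistent
L/I-1 ? ·: LL|Ll|ll
L/I-2 un ·: LL|Ll
L/II-1 un I-1×I-2: LL|Ll
L/II-2 ? ·: LL|Ll|ll
L/II-3 un I-1×I-2: LL|Ll
L/III-1 ? II-2×II-1: LL|Ll|ll
L/III-2 un II-2×II-1: LL|Ll
⇒ L over [I-1,I-2,II-1,II-2,II-3,III-1,III-2]: 138 consistent
W/I-1 un ·: WW|Ww
W/I-2 aff ·: ww
W/II-1 ? I-1×I-2: Ww|ww
W/II-2 un ·: WW|Ww
W/II-3 ? I-1×I-2: Ww|ww
W/III-1 un II-2×II-1: WW|Ww
W/III-2 un II-2×II-1: WW|Ww
⇒ W over [I-1,I-2,II-1,II-2,II-3,III-1,III-2]: 28 consistent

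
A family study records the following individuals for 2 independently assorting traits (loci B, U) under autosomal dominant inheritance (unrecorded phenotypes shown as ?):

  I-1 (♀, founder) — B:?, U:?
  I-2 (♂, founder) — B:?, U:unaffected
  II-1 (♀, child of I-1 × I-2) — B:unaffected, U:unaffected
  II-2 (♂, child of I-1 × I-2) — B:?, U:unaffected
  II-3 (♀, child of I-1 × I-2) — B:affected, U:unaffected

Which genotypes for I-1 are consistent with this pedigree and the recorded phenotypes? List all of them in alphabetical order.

B/I-1 ? ·: bb|Bb
B/I-2 ? ·: bb|Bb
B/II-1 un I-1×I-2: bb
B/II-2 ? I-1×I-2: bb|Bb|BB
B/II-3 aff I-1×I-2: Bb|BB
⇒ B over [I-1,I-2,II-1,II-2,II-3]: 10 consistent
U/I-1 ? ·: uu|Uu
U/I-2 un ·: uu
U/II-1 un I-1×I-2: uu
U/II-2 un I-1×I-2: uu
U/II-3 un I-1×I-2: uu
⇒ U over [I-1,I-2,II-1,II-2,II-3]: 2 consistent

I-1 ∈ {Bb Uu, Bb uu, bb Uu, bb uu}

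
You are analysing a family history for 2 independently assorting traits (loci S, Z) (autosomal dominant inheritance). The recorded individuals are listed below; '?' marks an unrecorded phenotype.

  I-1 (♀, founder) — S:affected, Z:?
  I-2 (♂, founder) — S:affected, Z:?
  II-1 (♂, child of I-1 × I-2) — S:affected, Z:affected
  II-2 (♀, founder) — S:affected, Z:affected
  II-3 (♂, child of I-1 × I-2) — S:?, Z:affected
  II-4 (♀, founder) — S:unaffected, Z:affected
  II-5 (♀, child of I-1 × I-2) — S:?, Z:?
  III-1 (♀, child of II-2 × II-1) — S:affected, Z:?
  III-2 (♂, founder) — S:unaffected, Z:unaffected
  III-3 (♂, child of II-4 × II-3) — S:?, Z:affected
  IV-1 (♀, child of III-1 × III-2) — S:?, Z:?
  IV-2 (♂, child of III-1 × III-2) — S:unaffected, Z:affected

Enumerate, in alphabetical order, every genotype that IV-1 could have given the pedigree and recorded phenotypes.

S/I-1 aff ·: Ss|SS
S/I-2 aff ·: Ss|SS
S/II-1 aff I-1×I-2: Ss|SS
S/II-2 aff ·: Ss|SS
S/II-3 ? I-1×I-2: ss|Ss|SS
S/II-4 un ·: ss
S/II-5 ? I-1×I-2: ss|Ss|SS
S/III-1 aff II-2×II-1: Ss
S/III-2 un ·: ss
S/III-3 ? II-4×II-3: ss|Ss
S/IV-1 ? III-1×III-2: ss|Ss
S/IV-2 un III-1×III-2: ss
⇒ S over [I-1,I-2,II-1,II-2,II-3,II-4,II-5,III-1,III-2,III-3,IV-1,IV-2]: 146 consistent
Z/I-1 ? ·: zz|Zz|ZZ
Z/I-2 ? ·: zz|Zz|ZZ
Z/II-1 aff I-1×I-2: Zz|ZZ
Z/II-2 aff ·: Zz|ZZ
Z/II-3 aff I-1×I-2: Zz|ZZ
Z/II-4 aff ·: Zz|ZZ
Z/II-5 ? I-1×I-2: zz|Zz|ZZ
Z/III-1 ? II-2×II-1: Zz|ZZ
Z/III-2 un ·: zz
Z/III-3 aff II-4×II-3: Zz|ZZ
Z/IV-1 ? III-1×III-2: zz|Zz
Z/IV-2 aff III-1×III-2: Zz
⇒ Z over [I-1,I-2,II-1,II-2,II-3,II-4,II-5,III-1,III-2,III-3,IV-1,IV-2]: 646 consistent

IV-1 ∈ {Ss Zz, Ss zz, ss Zz, ss zz}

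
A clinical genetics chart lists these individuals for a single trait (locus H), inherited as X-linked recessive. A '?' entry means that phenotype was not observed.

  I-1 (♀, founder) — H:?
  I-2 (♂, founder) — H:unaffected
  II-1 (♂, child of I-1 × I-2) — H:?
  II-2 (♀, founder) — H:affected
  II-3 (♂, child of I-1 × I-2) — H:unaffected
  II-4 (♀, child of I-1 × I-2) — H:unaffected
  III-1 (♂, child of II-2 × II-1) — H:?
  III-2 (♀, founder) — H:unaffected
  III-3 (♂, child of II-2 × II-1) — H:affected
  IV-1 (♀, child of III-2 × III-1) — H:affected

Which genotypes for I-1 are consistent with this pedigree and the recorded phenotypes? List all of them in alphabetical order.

H/I-1 ? ·: X^HX^H|X^HX^h
H/I-2 un ·: X^HY
H/II-1 ? I-1×I-2: X^HY|X^hY
H/II-2 aff ·: X^hX^h
H/II-3 un I-1×I-2: X^HY
H/II-4 un I-1×I-2: X^HX^H|X^HX^h
H/III-1 ? II-2×II-1: X^hY
H/III-2 un ·: X^HX^h
H/III-3 aff II-2×II-1: X^hY
H/IV-1 aff III-2×III-1: X^hX^h
⇒ H over [I-1,I-2,II-1,II-2,II-3,II-4,III-1,III-2,III-3,IV-1]: 5 consistent

I-1 ∈ {X^HX^H, X^HX^h}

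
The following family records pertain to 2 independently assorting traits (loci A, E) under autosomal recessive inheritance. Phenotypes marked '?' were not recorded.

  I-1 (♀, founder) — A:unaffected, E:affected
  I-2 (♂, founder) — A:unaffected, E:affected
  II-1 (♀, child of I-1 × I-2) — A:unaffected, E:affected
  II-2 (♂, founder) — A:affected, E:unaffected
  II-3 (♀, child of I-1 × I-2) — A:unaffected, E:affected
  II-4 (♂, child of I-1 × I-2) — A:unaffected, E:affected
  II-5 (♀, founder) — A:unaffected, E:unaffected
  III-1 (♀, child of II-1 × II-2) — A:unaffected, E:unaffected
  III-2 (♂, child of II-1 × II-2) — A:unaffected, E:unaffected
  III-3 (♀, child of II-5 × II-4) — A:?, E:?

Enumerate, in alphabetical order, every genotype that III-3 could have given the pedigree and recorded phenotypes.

III-3 ∈ {AA Ee, AA ee, Aa Ee, Aa ee, aa Ee, aa ee}

A/I-1 un ·: AA|Aa
A/I-2 un ·: AA|Aa
A/II-1 un I-1×I-2: AA|Aa
A/II-2 aff ·: aa
A/II-3 un I-1×I-2: AA|Aa
A/II-4 un I-1×I-2: AA|Aa
A/II-5 un ·: AA|Aa
A/III-1 un II-1×II-2: Aa
A/III-2 un II-1×II-2: Aa
A/III-3 ? II-5×II-4: AA|Aa|aa
⇒ A over [I-1,I-2,II-1,II-2,II-3,II-4,II-5,III-1,III-2,III-3]: 99 consistent
E/I-1 aff ·: ee
E/I-2 aff ·: ee
E/II-1 aff I-1×I-2: ee
E/II-2 un ·: EE|Ee
E/II-3 aff I-1×I-2: ee
E/II-4 aff I-1×I-2: ee
E/II-5 un ·: EE|Ee
E/III-1 un II-1×II-2: Ee
E/III-2 un II-1×II-2: Ee
E/III-3 ? II-5×II-4: Ee|ee
⇒ E over [I-1,I-2,II-1,II-2,II-3,II-4,II-5,III-1,III-2,III-3]: 6 consistent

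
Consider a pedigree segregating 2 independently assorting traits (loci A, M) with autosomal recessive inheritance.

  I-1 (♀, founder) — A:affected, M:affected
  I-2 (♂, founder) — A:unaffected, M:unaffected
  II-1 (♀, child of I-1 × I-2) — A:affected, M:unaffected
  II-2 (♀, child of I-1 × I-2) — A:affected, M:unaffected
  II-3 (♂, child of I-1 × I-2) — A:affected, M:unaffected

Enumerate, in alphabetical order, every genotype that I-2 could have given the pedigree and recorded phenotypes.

I-2 ∈ {Aa MM, Aa Mm}

A/I-1 aff ·: aa
A/I-2 un ·: Aa
A/II-1 aff I-1×I-2: aa
A/II-2 aff I-1×I-2: aa
A/II-3 aff I-1×I-2: aa
⇒ A over [I-1,I-2,II-1,II-2,II-3]: 1 consistent
M/I-1 aff ·: mm
M/I-2 un ·: MM|Mm
M/II-1 un I-1×I-2: Mm
M/II-2 un I-1×I-2: Mm
M/II-3 un I-1×I-2: Mm
⇒ M over [I-1,I-2,II-1,II-2,II-3]: 2 consistent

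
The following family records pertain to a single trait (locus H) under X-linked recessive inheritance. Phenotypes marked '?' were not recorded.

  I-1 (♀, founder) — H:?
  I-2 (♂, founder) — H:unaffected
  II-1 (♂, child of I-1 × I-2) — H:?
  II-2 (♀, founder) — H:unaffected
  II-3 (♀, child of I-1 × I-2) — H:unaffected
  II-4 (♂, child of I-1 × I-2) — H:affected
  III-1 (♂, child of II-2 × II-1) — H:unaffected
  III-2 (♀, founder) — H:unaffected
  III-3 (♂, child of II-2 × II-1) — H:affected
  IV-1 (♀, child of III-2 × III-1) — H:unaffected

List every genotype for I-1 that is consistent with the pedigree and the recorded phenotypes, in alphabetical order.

H/I-1 ? ·: X^HX^h|X^hX^h
H/I-2 un ·: X^HY
H/II-1 ? I-1×I-2: X^HY|X^hY
H/II-2 un ·: X^HX^h
H/II-3 un I-1×I-2: X^HX^H|X^HX^h
H/II-4 aff I-1×I-2: X^hY
H/III-1 un II-2×II-1: X^HY
H/III-2 un ·: X^HX^H|X^HX^h
H/III-3 aff II-2×II-1: X^hY
H/IV-1 un III-2×III-1: X^HX^H|X^HX^h
⇒ H over [I-1,I-2,II-1,II-2,II-3,II-4,III-1,III-2,III-3,IV-1]: 15 consistent

I-1 ∈ {X^HX^h, X^hX^h}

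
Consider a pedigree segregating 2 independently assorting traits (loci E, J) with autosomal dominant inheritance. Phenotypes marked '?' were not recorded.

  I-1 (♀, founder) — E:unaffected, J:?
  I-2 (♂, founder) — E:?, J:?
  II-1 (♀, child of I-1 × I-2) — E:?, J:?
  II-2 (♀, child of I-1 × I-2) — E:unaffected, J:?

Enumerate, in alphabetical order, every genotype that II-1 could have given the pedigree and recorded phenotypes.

E/I-1 un ·: ee
E/I-2 ? ·: ee|Ee
E/II-1 ? I-1×I-2: ee|Ee
E/II-2 un I-1×I-2: ee
⇒ E over [I-1,I-2,II-1,II-2]: 3 consistent
J/I-1 ? ·: jj|Jj|JJ
J/I-2 ? ·: jj|Jj|JJ
J/II-1 ? I-1×I-2: jj|Jj|JJ
J/II-2 ? I-1×I-2: jj|Jj|JJ
⇒ J over [I-1,I-2,II-1,II-2]: 29 consistent

II-1 ∈ {Ee JJ, Ee Jj, Ee jj, ee JJ, ee Jj, ee jj}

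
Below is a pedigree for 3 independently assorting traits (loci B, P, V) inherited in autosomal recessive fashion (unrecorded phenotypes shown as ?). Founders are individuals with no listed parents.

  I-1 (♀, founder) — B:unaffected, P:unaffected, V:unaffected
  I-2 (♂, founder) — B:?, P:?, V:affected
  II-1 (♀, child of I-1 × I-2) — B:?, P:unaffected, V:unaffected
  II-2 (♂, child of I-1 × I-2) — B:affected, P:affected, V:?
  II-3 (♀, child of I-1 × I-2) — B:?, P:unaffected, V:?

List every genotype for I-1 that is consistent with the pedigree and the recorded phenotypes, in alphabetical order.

I-1 ∈ {Bb Pp VV, Bb Pp Vv}

B/I-1 un ·: Bb
B/I-2 ? ·: Bb|bb
B/II-1 ? I-1×I-2: BB|Bb|bb
B/II-2 aff I-1×I-2: bb
B/II-3 ? I-1×I-2: BB|Bb|bb
⇒ B over [I-1,I-2,II-1,II-2,II-3]: 13 consistent
P/I-1 un ·: Pp
P/I-2 ? ·: Pp|pp
P/II-1 un I-1×I-2: PP|Pp
P/II-2 aff I-1×I-2: pp
P/II-3 un I-1×I-2: PP|Pp
⇒ P over [I-1,I-2,II-1,II-2,II-3]: 5 consistent
V/I-1 un ·: VV|Vv
V/I-2 aff ·: vv
V/II-1 un I-1×I-2: Vv
V/II-2 ? I-1×I-2: Vv|vv
V/II-3 ? I-1×I-2: Vv|vv
⇒ V over [I-1,I-2,II-1,II-2,II-3]: 5 consistent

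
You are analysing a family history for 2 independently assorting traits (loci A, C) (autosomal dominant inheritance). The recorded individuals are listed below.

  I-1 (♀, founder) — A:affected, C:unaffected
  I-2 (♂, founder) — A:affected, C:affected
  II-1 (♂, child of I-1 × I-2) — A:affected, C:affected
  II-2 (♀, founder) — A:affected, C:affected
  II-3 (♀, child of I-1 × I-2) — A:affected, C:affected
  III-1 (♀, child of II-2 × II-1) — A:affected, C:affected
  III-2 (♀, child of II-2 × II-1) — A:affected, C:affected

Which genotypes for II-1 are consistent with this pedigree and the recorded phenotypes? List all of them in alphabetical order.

II-1 ∈ {AA Cc, Aa Cc}

A/I-1 aff ·: Aa|AA
A/I-2 aff ·: Aa|AA
A/II-1 aff I-1×I-2: Aa|AA
A/II-2 aff ·: Aa|AA
A/II-3 aff I-1×I-2: Aa|AA
A/III-1 aff II-2×II-1: Aa|AA
A/III-2 aff II-2×II-1: Aa|AA
⇒ A over [I-1,I-2,II-1,II-2,II-3,III-1,III-2]: 83 consistent
C/I-1 un ·: cc
C/I-2 aff ·: Cc|CC
C/II-1 aff I-1×I-2: Cc
C/II-2 aff ·: Cc|CC
C/II-3 aff I-1×I-2: Cc
C/III-1 aff II-2×II-1: Cc|CC
C/III-2 aff II-2×II-1: Cc|CC
⇒ C over [I-1,I-2,II-1,II-2,II-3,III-1,III-2]: 16 consistent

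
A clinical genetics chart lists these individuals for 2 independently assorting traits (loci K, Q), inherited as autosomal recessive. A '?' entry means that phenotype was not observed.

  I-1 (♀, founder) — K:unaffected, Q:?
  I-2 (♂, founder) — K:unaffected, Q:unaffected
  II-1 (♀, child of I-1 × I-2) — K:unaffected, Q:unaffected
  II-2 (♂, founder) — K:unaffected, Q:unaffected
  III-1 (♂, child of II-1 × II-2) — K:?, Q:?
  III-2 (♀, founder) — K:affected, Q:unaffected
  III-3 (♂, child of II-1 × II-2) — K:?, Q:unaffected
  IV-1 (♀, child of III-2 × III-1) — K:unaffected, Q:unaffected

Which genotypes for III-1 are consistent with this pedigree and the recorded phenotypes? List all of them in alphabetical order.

III-1 ∈ {KK QQ, KK Qq, KK qq, Kk QQ, Kk Qq, Kk qq}

K/I-1 un ·: KK|Kk
K/I-2 un ·: KK|Kk
K/II-1 un I-1×I-2: KK|Kk
K/II-2 un ·: KK|Kk
K/III-1 ? II-1×II-2: KK|Kk
K/III-2 aff ·: kk
K/III-3 ? II-1×II-2: KK|Kk|kk
K/IV-1 un III-2×III-1: Kk
⇒ K over [I-1,I-2,II-1,II-2,III-1,III-2,III-3,IV-1]: 50 consistent
Q/I-1 ? ·: QQ|Qq|qq
Q/I-2 un ·: QQ|Qq
Q/II-1 un I-1×I-2: QQ|Qq
Q/II-2 un ·: QQ|Qq
Q/III-1 ? II-1×II-2: QQ|Qq|qq
Q/III-2 un ·: QQ|Qq
Q/III-3 un II-1×II-2: QQ|Qq
Q/IV-1 un III-2×III-1: QQ|Qq
⇒ Q over [I-1,I-2,II-1,II-2,III-1,III-2,III-3,IV-1]: 228 consistent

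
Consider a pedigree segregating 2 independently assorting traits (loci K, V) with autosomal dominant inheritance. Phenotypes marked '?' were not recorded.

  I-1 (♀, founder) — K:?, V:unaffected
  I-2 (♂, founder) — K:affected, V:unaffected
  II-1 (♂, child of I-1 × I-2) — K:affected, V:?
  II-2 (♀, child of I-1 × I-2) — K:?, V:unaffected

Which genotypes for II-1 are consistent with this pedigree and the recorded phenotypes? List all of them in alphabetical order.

K/I-1 ? ·: kk|Kk|KK
K/I-2 aff ·: Kk|KK
K/II-1 aff I-1×I-2: Kk|KK
K/II-2 ? I-1×I-2: kk|Kk|KK
⇒ K over [I-1,I-2,II-1,II-2]: 18 consistent
V/I-1 un ·: vv
V/I-2 un ·: vv
V/II-1 ? I-1×I-2: vv
V/II-2 un I-1×I-2: vv
⇒ V over [I-1,I-2,II-1,II-2]: 1 consistent

II-1 ∈ {KK vv, Kk vv}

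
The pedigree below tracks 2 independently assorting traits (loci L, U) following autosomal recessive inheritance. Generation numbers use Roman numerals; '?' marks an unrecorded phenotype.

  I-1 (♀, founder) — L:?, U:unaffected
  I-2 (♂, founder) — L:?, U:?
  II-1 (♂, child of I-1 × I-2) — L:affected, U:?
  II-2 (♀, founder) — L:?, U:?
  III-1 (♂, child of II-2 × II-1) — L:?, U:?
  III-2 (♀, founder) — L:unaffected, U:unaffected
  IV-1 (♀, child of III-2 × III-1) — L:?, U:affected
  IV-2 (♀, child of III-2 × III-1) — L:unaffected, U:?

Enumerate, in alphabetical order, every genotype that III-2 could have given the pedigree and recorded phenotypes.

III-2 ∈ {LL Uu, Ll Uu}

L/I-1 ? ·: Ll|ll
L/I-2 ? ·: Ll|ll
L/II-1 aff I-1×I-2: ll
L/II-2 ? ·: LL|Ll|ll
L/III-1 ? II-2×II-1: Ll|ll
L/III-2 un ·: LL|Ll
L/IV-1 ? III-2×III-1: LL|Ll|ll
L/IV-2 un III-2×III-1: LL|Ll
⇒ L over [I-1,I-2,II-1,II-2,III-1,III-2,IV-1,IV-2]: 104 consistent
U/I-1 un ·: UU|Uu
U/I-2 ? ·: UU|Uu|uu
U/II-1 ? I-1×I-2: UU|Uu|uu
U/II-2 ? ·: UU|Uu|uu
U/III-1 ? II-2×II-1: Uu|uu
U/III-2 un ·: Uu
U/IV-1 aff III-2×III-1: uu
U/IV-2 ? III-2×III-1: UU|Uu|uu
⇒ U over [I-1,I-2,II-1,II-2,III-1,III-2,IV-1,IV-2]: 109 consistent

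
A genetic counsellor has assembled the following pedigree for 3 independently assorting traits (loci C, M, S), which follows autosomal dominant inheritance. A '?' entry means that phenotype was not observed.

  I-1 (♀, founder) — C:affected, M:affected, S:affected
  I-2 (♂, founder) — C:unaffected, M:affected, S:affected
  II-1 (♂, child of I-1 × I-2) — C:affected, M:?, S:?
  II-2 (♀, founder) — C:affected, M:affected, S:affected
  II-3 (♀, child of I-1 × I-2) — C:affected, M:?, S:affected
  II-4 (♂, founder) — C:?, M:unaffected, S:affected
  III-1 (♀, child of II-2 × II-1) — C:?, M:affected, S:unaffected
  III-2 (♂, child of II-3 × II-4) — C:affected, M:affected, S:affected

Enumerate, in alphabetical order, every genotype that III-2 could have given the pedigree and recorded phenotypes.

C/I-1 aff ·: Cc|CC
C/I-2 un ·: cc
C/II-1 aff I-1×I-2: Cc
C/II-2 aff ·: Cc|CC
C/II-3 aff I-1×I-2: Cc
C/II-4 ? ·: cc|Cc|CC
C/III-1 ? II-2×II-1: cc|Cc|CC
C/III-2 aff II-3×II-4: Cc|CC
⇒ C over [I-1,I-2,II-1,II-2,II-3,II-4,III-1,III-2]: 50 consistent
M/I-1 aff ·: Mm|MM
M/I-2 aff ·: Mm|MM
M/II-1 ? I-1×I-2: mm|Mm|MM
M/II-2 aff ·: Mm|MM
M/II-3 ? I-1×I-2: Mm|MM
M/II-4 un ·: mm
M/III-1 aff II-2×II-1: Mm|MM
M/III-2 aff II-3×II-4: Mm
⇒ M over [I-1,I-2,II-1,II-2,II-3,II-4,III-1,III-2]: 49 consistent
S/I-1 aff ·: Ss|SS
S/I-2 aff ·: Ss|SS
S/II-1 ? I-1×I-2: ss|Ss
S/II-2 aff ·: Ss
S/II-3 aff I-1×I-2: Ss|SS
S/II-4 aff ·: Ss|SS
S/III-1 un II-2×II-1: ss
S/III-2 aff II-3×II-4: Ss|SS
⇒ S over [I-1,I-2,II-1,II-2,II-3,II-4,III-1,III-2]: 28 consistent

III-2 ∈ {CC Mm SS, CC Mm Ss, Cc Mm SS, Cc Mm Ss}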